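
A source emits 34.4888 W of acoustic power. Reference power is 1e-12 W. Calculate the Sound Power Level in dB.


Given values:
  W = 34.4888 W
  W_ref = 1e-12 W
Formula: SWL = 10 * log10(W / W_ref)
Compute ratio: W / W_ref = 34488800000000
Compute log10: log10(34488800000000) = 13.537678
Multiply: SWL = 10 * 13.537678 = 135.38

135.38 dB


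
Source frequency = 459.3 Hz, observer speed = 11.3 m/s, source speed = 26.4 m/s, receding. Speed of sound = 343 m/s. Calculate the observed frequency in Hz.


Given values:
  f_s = 459.3 Hz, v_o = 11.3 m/s, v_s = 26.4 m/s
  Direction: receding
Formula: f_o = f_s * (c - v_o) / (c + v_s)
Numerator: c - v_o = 343 - 11.3 = 331.7
Denominator: c + v_s = 343 + 26.4 = 369.4
f_o = 459.3 * 331.7 / 369.4 = 412.43

412.43 Hz


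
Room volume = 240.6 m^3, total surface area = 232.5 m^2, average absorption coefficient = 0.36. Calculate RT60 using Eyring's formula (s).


Given values:
  V = 240.6 m^3, S = 232.5 m^2, alpha = 0.36
Formula: RT60 = 0.161 * V / (-S * ln(1 - alpha))
Compute ln(1 - 0.36) = ln(0.64) = -0.446287
Denominator: -232.5 * -0.446287 = 103.7617
Numerator: 0.161 * 240.6 = 38.7366
RT60 = 38.7366 / 103.7617 = 0.373

0.373 s


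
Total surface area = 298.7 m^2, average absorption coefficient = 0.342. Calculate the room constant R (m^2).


Given values:
  S = 298.7 m^2, alpha = 0.342
Formula: R = S * alpha / (1 - alpha)
Numerator: 298.7 * 0.342 = 102.1554
Denominator: 1 - 0.342 = 0.658
R = 102.1554 / 0.658 = 155.25

155.25 m^2


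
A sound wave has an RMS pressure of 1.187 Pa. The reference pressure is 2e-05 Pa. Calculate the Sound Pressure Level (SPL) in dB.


Given values:
  p = 1.187 Pa
  p_ref = 2e-05 Pa
Formula: SPL = 20 * log10(p / p_ref)
Compute ratio: p / p_ref = 1.187 / 2e-05 = 59350
Compute log10: log10(59350) = 4.773421
Multiply: SPL = 20 * 4.773421 = 95.47

95.47 dB


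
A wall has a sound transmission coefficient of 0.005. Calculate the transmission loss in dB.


Given values:
  tau = 0.005
Formula: TL = 10 * log10(1 / tau)
Compute 1 / tau = 1 / 0.005 = 200.0
Compute log10(200.0) = 2.30103
TL = 10 * 2.30103 = 23.01

23.01 dB


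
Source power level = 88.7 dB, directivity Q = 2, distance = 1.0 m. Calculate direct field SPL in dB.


Given values:
  Lw = 88.7 dB, Q = 2, r = 1.0 m
Formula: SPL = Lw + 10 * log10(Q / (4 * pi * r^2))
Compute 4 * pi * r^2 = 4 * pi * 1.0^2 = 12.5664
Compute Q / denom = 2 / 12.5664 = 0.15915457
Compute 10 * log10(0.15915457) = -7.9818
SPL = 88.7 + (-7.9818) = 80.72

80.72 dB


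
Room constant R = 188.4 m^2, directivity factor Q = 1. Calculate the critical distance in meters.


Given values:
  R = 188.4 m^2, Q = 1
Formula: d_c = 0.141 * sqrt(Q * R)
Compute Q * R = 1 * 188.4 = 188.4
Compute sqrt(188.4) = 13.7259
d_c = 0.141 * 13.7259 = 1.935

1.935 m


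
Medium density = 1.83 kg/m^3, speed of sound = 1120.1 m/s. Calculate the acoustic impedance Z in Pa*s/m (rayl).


Given values:
  rho = 1.83 kg/m^3
  c = 1120.1 m/s
Formula: Z = rho * c
Z = 1.83 * 1120.1
Z = 2049.78

2049.78 rayl


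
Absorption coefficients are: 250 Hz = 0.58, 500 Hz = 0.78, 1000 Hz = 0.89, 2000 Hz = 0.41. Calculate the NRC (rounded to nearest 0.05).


Given values:
  a_250 = 0.58, a_500 = 0.78
  a_1000 = 0.89, a_2000 = 0.41
Formula: NRC = (a250 + a500 + a1000 + a2000) / 4
Sum = 0.58 + 0.78 + 0.89 + 0.41 = 2.66
NRC = 2.66 / 4 = 0.665
Rounded to nearest 0.05: 0.65

0.65


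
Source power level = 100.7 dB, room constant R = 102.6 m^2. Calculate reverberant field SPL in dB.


Given values:
  Lw = 100.7 dB, R = 102.6 m^2
Formula: SPL = Lw + 10 * log10(4 / R)
Compute 4 / R = 4 / 102.6 = 0.038986
Compute 10 * log10(0.038986) = -14.0909
SPL = 100.7 + (-14.0909) = 86.61

86.61 dB


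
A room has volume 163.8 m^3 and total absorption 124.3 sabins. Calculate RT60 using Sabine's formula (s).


Given values:
  V = 163.8 m^3
  A = 124.3 sabins
Formula: RT60 = 0.161 * V / A
Numerator: 0.161 * 163.8 = 26.3718
RT60 = 26.3718 / 124.3 = 0.212

0.212 s


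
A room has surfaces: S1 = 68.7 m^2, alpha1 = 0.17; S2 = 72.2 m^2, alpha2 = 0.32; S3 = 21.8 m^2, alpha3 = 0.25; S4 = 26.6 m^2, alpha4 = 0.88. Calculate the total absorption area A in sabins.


Given surfaces:
  Surface 1: 68.7 * 0.17 = 11.679
  Surface 2: 72.2 * 0.32 = 23.104
  Surface 3: 21.8 * 0.25 = 5.45
  Surface 4: 26.6 * 0.88 = 23.408
Formula: A = sum(Si * alpha_i)
A = 11.679 + 23.104 + 5.45 + 23.408
A = 63.64

63.64 sabins


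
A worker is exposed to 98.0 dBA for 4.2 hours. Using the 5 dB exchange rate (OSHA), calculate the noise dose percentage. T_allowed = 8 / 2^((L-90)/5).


Given values:
  L = 98.0 dBA, T = 4.2 hours
Formula: T_allowed = 8 / 2^((L - 90) / 5)
Compute exponent: (98.0 - 90) / 5 = 1.6
Compute 2^(1.6) = 3.031433
T_allowed = 8 / 3.031433 = 2.639016 hours
Dose = (T / T_allowed) * 100
Dose = (4.2 / 2.639016) * 100 = 159.15

159.15 %


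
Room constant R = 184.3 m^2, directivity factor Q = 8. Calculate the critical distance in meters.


Given values:
  R = 184.3 m^2, Q = 8
Formula: d_c = 0.141 * sqrt(Q * R)
Compute Q * R = 8 * 184.3 = 1474.4
Compute sqrt(1474.4) = 38.3979
d_c = 0.141 * 38.3979 = 5.414

5.414 m


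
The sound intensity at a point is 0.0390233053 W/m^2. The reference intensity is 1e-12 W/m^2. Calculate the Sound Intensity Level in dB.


Given values:
  I = 0.0390233053 W/m^2
  I_ref = 1e-12 W/m^2
Formula: SIL = 10 * log10(I / I_ref)
Compute ratio: I / I_ref = 39023305300
Compute log10: log10(39023305300) = 10.591324
Multiply: SIL = 10 * 10.591324 = 105.91

105.91 dB


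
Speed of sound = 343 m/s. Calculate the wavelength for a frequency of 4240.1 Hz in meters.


Given values:
  c = 343 m/s, f = 4240.1 Hz
Formula: lambda = c / f
lambda = 343 / 4240.1
lambda = 0.0809

0.0809 m


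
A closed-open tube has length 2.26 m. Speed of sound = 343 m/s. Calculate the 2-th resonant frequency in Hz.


Given values:
  Tube type: closed-open, L = 2.26 m, c = 343 m/s, n = 2
Formula: f_n = (2n - 1) * c / (4 * L)
Compute 2n - 1 = 2*2 - 1 = 3
Compute 4 * L = 4 * 2.26 = 9.04
f = 3 * 343 / 9.04
f = 113.83

113.83 Hz


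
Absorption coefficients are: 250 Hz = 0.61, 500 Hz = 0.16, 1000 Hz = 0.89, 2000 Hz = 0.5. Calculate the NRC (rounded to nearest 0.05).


Given values:
  a_250 = 0.61, a_500 = 0.16
  a_1000 = 0.89, a_2000 = 0.5
Formula: NRC = (a250 + a500 + a1000 + a2000) / 4
Sum = 0.61 + 0.16 + 0.89 + 0.5 = 2.16
NRC = 2.16 / 4 = 0.54
Rounded to nearest 0.05: 0.55

0.55


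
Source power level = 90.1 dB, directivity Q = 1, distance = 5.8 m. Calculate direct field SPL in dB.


Given values:
  Lw = 90.1 dB, Q = 1, r = 5.8 m
Formula: SPL = Lw + 10 * log10(Q / (4 * pi * r^2))
Compute 4 * pi * r^2 = 4 * pi * 5.8^2 = 422.7327
Compute Q / denom = 1 / 422.7327 = 0.00236556
Compute 10 * log10(0.00236556) = -26.2607
SPL = 90.1 + (-26.2607) = 63.84

63.84 dB


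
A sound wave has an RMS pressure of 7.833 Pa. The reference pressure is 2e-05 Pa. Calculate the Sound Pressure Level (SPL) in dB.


Given values:
  p = 7.833 Pa
  p_ref = 2e-05 Pa
Formula: SPL = 20 * log10(p / p_ref)
Compute ratio: p / p_ref = 7.833 / 2e-05 = 391650
Compute log10: log10(391650) = 5.592898
Multiply: SPL = 20 * 5.592898 = 111.86

111.86 dB


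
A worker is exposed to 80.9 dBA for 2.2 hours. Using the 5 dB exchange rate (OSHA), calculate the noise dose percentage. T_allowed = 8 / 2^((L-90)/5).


Given values:
  L = 80.9 dBA, T = 2.2 hours
Formula: T_allowed = 8 / 2^((L - 90) / 5)
Compute exponent: (80.9 - 90) / 5 = -1.82
Compute 2^(-1.82) = 0.283221
T_allowed = 8 / 0.283221 = 28.246493 hours
Dose = (T / T_allowed) * 100
Dose = (2.2 / 28.246493) * 100 = 7.79

7.79 %


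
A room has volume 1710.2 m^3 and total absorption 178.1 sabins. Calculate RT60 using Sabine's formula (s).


Given values:
  V = 1710.2 m^3
  A = 178.1 sabins
Formula: RT60 = 0.161 * V / A
Numerator: 0.161 * 1710.2 = 275.3422
RT60 = 275.3422 / 178.1 = 1.546

1.546 s


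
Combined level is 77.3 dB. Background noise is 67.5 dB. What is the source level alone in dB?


Given values:
  L_total = 77.3 dB, L_bg = 67.5 dB
Formula: L_source = 10 * log10(10^(L_total/10) - 10^(L_bg/10))
Convert to linear:
  10^(77.3/10) = 53703179.637
  10^(67.5/10) = 5623413.2519
Difference: 53703179.637 - 5623413.2519 = 48079766.3851
L_source = 10 * log10(48079766.3851) = 76.82

76.82 dB


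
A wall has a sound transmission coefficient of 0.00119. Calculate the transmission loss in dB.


Given values:
  tau = 0.00119
Formula: TL = 10 * log10(1 / tau)
Compute 1 / tau = 1 / 0.00119 = 840.3361
Compute log10(840.3361) = 2.924453
TL = 10 * 2.924453 = 29.24

29.24 dB


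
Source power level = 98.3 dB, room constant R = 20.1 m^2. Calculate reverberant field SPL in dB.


Given values:
  Lw = 98.3 dB, R = 20.1 m^2
Formula: SPL = Lw + 10 * log10(4 / R)
Compute 4 / R = 4 / 20.1 = 0.199005
Compute 10 * log10(0.199005) = -7.0114
SPL = 98.3 + (-7.0114) = 91.29

91.29 dB


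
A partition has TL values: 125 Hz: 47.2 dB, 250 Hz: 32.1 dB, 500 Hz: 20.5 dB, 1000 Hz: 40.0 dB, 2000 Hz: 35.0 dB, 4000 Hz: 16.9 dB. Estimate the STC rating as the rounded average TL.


Given TL values at each frequency:
  125 Hz: 47.2 dB
  250 Hz: 32.1 dB
  500 Hz: 20.5 dB
  1000 Hz: 40.0 dB
  2000 Hz: 35.0 dB
  4000 Hz: 16.9 dB
Formula: STC ~ round(average of TL values)
Sum = 47.2 + 32.1 + 20.5 + 40.0 + 35.0 + 16.9 = 191.7
Average = 191.7 / 6 = 31.95
Rounded: 32

32


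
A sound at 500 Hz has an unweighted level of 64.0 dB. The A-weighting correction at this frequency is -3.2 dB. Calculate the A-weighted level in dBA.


Given values:
  SPL = 64.0 dB
  A-weighting at 500 Hz = -3.2 dB
Formula: L_A = SPL + A_weight
L_A = 64.0 + (-3.2)
L_A = 60.8

60.8 dBA


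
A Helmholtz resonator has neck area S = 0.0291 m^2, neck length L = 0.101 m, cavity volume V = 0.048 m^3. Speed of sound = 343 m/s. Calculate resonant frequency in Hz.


Given values:
  S = 0.0291 m^2, L = 0.101 m, V = 0.048 m^3, c = 343 m/s
Formula: f = (c / (2*pi)) * sqrt(S / (V * L))
Compute V * L = 0.048 * 0.101 = 0.004848
Compute S / (V * L) = 0.0291 / 0.004848 = 6.0025
Compute sqrt(6.0025) = 2.45
Compute c / (2*pi) = 343 / 6.283185 = 54.590148
f = 54.590148 * 2.45 = 133.75

133.75 Hz


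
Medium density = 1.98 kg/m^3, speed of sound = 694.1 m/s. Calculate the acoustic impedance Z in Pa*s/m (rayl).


Given values:
  rho = 1.98 kg/m^3
  c = 694.1 m/s
Formula: Z = rho * c
Z = 1.98 * 694.1
Z = 1374.32

1374.32 rayl


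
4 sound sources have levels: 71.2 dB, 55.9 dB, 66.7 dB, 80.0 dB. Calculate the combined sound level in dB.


Formula: L_total = 10 * log10( sum(10^(Li/10)) )
  Source 1: 10^(71.2/10) = 13182567.3856
  Source 2: 10^(55.9/10) = 389045.145
  Source 3: 10^(66.7/10) = 4677351.4129
  Source 4: 10^(80.0/10) = 100000000.0
Sum of linear values = 118248963.9435
L_total = 10 * log10(118248963.9435) = 80.73

80.73 dB


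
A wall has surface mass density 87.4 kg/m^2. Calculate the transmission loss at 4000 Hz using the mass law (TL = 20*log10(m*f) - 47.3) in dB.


Given values:
  m = 87.4 kg/m^2, f = 4000 Hz
Formula: TL = 20 * log10(m * f) - 47.3
Compute m * f = 87.4 * 4000 = 349600.0
Compute log10(349600.0) = 5.543571
Compute 20 * 5.543571 = 110.8714
TL = 110.8714 - 47.3 = 63.57

63.57 dB


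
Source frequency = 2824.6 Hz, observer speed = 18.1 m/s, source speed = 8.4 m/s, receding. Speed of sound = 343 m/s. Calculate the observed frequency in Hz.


Given values:
  f_s = 2824.6 Hz, v_o = 18.1 m/s, v_s = 8.4 m/s
  Direction: receding
Formula: f_o = f_s * (c - v_o) / (c + v_s)
Numerator: c - v_o = 343 - 18.1 = 324.9
Denominator: c + v_s = 343 + 8.4 = 351.4
f_o = 2824.6 * 324.9 / 351.4 = 2611.59

2611.59 Hz


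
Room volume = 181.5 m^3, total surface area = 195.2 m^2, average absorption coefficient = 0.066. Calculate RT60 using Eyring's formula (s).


Given values:
  V = 181.5 m^3, S = 195.2 m^2, alpha = 0.066
Formula: RT60 = 0.161 * V / (-S * ln(1 - alpha))
Compute ln(1 - 0.066) = ln(0.934) = -0.068279
Denominator: -195.2 * -0.068279 = 13.3281
Numerator: 0.161 * 181.5 = 29.2215
RT60 = 29.2215 / 13.3281 = 2.192

2.192 s


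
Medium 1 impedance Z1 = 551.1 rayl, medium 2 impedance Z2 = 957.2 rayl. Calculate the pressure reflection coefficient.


Given values:
  Z1 = 551.1 rayl, Z2 = 957.2 rayl
Formula: R = (Z2 - Z1) / (Z2 + Z1)
Numerator: Z2 - Z1 = 957.2 - 551.1 = 406.1
Denominator: Z2 + Z1 = 957.2 + 551.1 = 1508.3
R = 406.1 / 1508.3 = 0.2692

0.2692


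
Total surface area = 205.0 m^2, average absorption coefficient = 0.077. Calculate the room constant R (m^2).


Given values:
  S = 205.0 m^2, alpha = 0.077
Formula: R = S * alpha / (1 - alpha)
Numerator: 205.0 * 0.077 = 15.785
Denominator: 1 - 0.077 = 0.923
R = 15.785 / 0.923 = 17.1

17.1 m^2


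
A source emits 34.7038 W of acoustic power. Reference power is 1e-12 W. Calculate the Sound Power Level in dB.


Given values:
  W = 34.7038 W
  W_ref = 1e-12 W
Formula: SWL = 10 * log10(W / W_ref)
Compute ratio: W / W_ref = 34703800000000
Compute log10: log10(34703800000000) = 13.540377
Multiply: SWL = 10 * 13.540377 = 135.4

135.4 dB


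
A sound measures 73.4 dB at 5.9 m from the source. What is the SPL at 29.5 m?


Given values:
  SPL1 = 73.4 dB, r1 = 5.9 m, r2 = 29.5 m
Formula: SPL2 = SPL1 - 20 * log10(r2 / r1)
Compute ratio: r2 / r1 = 29.5 / 5.9 = 5.0
Compute log10: log10(5.0) = 0.69897
Compute drop: 20 * 0.69897 = 13.9794
SPL2 = 73.4 - 13.9794 = 59.42

59.42 dB


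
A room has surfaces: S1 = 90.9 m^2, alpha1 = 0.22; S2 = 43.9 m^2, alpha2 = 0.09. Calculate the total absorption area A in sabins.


Given surfaces:
  Surface 1: 90.9 * 0.22 = 19.998
  Surface 2: 43.9 * 0.09 = 3.951
Formula: A = sum(Si * alpha_i)
A = 19.998 + 3.951
A = 23.95

23.95 sabins


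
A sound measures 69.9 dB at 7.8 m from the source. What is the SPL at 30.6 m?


Given values:
  SPL1 = 69.9 dB, r1 = 7.8 m, r2 = 30.6 m
Formula: SPL2 = SPL1 - 20 * log10(r2 / r1)
Compute ratio: r2 / r1 = 30.6 / 7.8 = 3.9231
Compute log10: log10(3.9231) = 0.593629
Compute drop: 20 * 0.593629 = 11.8726
SPL2 = 69.9 - 11.8726 = 58.03

58.03 dB


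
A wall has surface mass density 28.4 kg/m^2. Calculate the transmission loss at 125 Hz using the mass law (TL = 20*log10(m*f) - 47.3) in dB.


Given values:
  m = 28.4 kg/m^2, f = 125 Hz
Formula: TL = 20 * log10(m * f) - 47.3
Compute m * f = 28.4 * 125 = 3550.0
Compute log10(3550.0) = 3.550228
Compute 20 * 3.550228 = 71.0046
TL = 71.0046 - 47.3 = 23.7

23.7 dB


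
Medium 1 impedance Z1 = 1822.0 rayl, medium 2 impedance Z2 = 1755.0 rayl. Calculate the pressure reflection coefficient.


Given values:
  Z1 = 1822.0 rayl, Z2 = 1755.0 rayl
Formula: R = (Z2 - Z1) / (Z2 + Z1)
Numerator: Z2 - Z1 = 1755.0 - 1822.0 = -67.0
Denominator: Z2 + Z1 = 1755.0 + 1822.0 = 3577.0
R = -67.0 / 3577.0 = -0.0187

-0.0187


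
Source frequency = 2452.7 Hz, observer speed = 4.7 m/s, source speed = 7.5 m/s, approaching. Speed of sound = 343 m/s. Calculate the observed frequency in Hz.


Given values:
  f_s = 2452.7 Hz, v_o = 4.7 m/s, v_s = 7.5 m/s
  Direction: approaching
Formula: f_o = f_s * (c + v_o) / (c - v_s)
Numerator: c + v_o = 343 + 4.7 = 347.7
Denominator: c - v_s = 343 - 7.5 = 335.5
f_o = 2452.7 * 347.7 / 335.5 = 2541.89

2541.89 Hz


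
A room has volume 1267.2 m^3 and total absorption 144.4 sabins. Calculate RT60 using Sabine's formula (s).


Given values:
  V = 1267.2 m^3
  A = 144.4 sabins
Formula: RT60 = 0.161 * V / A
Numerator: 0.161 * 1267.2 = 204.0192
RT60 = 204.0192 / 144.4 = 1.413

1.413 s


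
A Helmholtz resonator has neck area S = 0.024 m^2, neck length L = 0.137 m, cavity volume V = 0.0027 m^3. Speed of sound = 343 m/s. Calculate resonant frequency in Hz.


Given values:
  S = 0.024 m^2, L = 0.137 m, V = 0.0027 m^3, c = 343 m/s
Formula: f = (c / (2*pi)) * sqrt(S / (V * L))
Compute V * L = 0.0027 * 0.137 = 0.0003699
Compute S / (V * L) = 0.024 / 0.0003699 = 64.8824
Compute sqrt(64.8824) = 8.054961
Compute c / (2*pi) = 343 / 6.283185 = 54.590148
f = 54.590148 * 8.054961 = 439.72

439.72 Hz


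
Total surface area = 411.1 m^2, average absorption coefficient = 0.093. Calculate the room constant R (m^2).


Given values:
  S = 411.1 m^2, alpha = 0.093
Formula: R = S * alpha / (1 - alpha)
Numerator: 411.1 * 0.093 = 38.2323
Denominator: 1 - 0.093 = 0.907
R = 38.2323 / 0.907 = 42.15

42.15 m^2


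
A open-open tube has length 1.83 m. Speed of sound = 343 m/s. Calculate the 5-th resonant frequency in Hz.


Given values:
  Tube type: open-open, L = 1.83 m, c = 343 m/s, n = 5
Formula: f_n = n * c / (2 * L)
Compute 2 * L = 2 * 1.83 = 3.66
f = 5 * 343 / 3.66
f = 468.58

468.58 Hz


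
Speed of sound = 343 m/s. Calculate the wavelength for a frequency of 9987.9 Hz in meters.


Given values:
  c = 343 m/s, f = 9987.9 Hz
Formula: lambda = c / f
lambda = 343 / 9987.9
lambda = 0.0343

0.0343 m


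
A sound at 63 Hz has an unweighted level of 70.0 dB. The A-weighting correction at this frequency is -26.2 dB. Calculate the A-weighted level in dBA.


Given values:
  SPL = 70.0 dB
  A-weighting at 63 Hz = -26.2 dB
Formula: L_A = SPL + A_weight
L_A = 70.0 + (-26.2)
L_A = 43.8

43.8 dBA


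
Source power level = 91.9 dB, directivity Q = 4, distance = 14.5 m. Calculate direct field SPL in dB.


Given values:
  Lw = 91.9 dB, Q = 4, r = 14.5 m
Formula: SPL = Lw + 10 * log10(Q / (4 * pi * r^2))
Compute 4 * pi * r^2 = 4 * pi * 14.5^2 = 2642.0794
Compute Q / denom = 4 / 2642.0794 = 0.00151396
Compute 10 * log10(0.00151396) = -28.1989
SPL = 91.9 + (-28.1989) = 63.7

63.7 dB


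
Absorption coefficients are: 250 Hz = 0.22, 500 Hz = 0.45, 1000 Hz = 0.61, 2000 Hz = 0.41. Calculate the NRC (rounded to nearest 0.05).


Given values:
  a_250 = 0.22, a_500 = 0.45
  a_1000 = 0.61, a_2000 = 0.41
Formula: NRC = (a250 + a500 + a1000 + a2000) / 4
Sum = 0.22 + 0.45 + 0.61 + 0.41 = 1.69
NRC = 1.69 / 4 = 0.4225
Rounded to nearest 0.05: 0.4

0.4


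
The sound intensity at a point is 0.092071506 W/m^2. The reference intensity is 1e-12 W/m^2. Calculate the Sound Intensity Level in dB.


Given values:
  I = 0.092071506 W/m^2
  I_ref = 1e-12 W/m^2
Formula: SIL = 10 * log10(I / I_ref)
Compute ratio: I / I_ref = 92071506000
Compute log10: log10(92071506000) = 10.964125
Multiply: SIL = 10 * 10.964125 = 109.64

109.64 dB


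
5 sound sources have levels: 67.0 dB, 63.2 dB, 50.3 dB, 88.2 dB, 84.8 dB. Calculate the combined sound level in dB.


Formula: L_total = 10 * log10( sum(10^(Li/10)) )
  Source 1: 10^(67.0/10) = 5011872.3363
  Source 2: 10^(63.2/10) = 2089296.1309
  Source 3: 10^(50.3/10) = 107151.9305
  Source 4: 10^(88.2/10) = 660693448.0076
  Source 5: 10^(84.8/10) = 301995172.0402
Sum of linear values = 969896940.4455
L_total = 10 * log10(969896940.4455) = 89.87

89.87 dB


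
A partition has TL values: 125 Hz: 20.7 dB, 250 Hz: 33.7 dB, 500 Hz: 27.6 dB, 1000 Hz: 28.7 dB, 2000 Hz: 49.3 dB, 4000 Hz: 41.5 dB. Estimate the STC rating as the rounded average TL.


Given TL values at each frequency:
  125 Hz: 20.7 dB
  250 Hz: 33.7 dB
  500 Hz: 27.6 dB
  1000 Hz: 28.7 dB
  2000 Hz: 49.3 dB
  4000 Hz: 41.5 dB
Formula: STC ~ round(average of TL values)
Sum = 20.7 + 33.7 + 27.6 + 28.7 + 49.3 + 41.5 = 201.5
Average = 201.5 / 6 = 33.58
Rounded: 34

34


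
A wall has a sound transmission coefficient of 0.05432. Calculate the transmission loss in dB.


Given values:
  tau = 0.05432
Formula: TL = 10 * log10(1 / tau)
Compute 1 / tau = 1 / 0.05432 = 18.4094
Compute log10(18.4094) = 1.26504
TL = 10 * 1.26504 = 12.65

12.65 dB


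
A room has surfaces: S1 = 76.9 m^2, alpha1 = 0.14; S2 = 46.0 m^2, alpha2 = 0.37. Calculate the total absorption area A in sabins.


Given surfaces:
  Surface 1: 76.9 * 0.14 = 10.766
  Surface 2: 46.0 * 0.37 = 17.02
Formula: A = sum(Si * alpha_i)
A = 10.766 + 17.02
A = 27.79

27.79 sabins


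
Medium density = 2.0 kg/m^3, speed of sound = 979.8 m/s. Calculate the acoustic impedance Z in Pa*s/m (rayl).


Given values:
  rho = 2.0 kg/m^3
  c = 979.8 m/s
Formula: Z = rho * c
Z = 2.0 * 979.8
Z = 1959.6

1959.6 rayl


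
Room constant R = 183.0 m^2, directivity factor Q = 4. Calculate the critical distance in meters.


Given values:
  R = 183.0 m^2, Q = 4
Formula: d_c = 0.141 * sqrt(Q * R)
Compute Q * R = 4 * 183.0 = 732.0
Compute sqrt(732.0) = 27.0555
d_c = 0.141 * 27.0555 = 3.815

3.815 m


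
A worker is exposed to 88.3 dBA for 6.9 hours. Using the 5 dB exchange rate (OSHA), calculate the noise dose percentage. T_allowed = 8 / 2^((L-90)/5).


Given values:
  L = 88.3 dBA, T = 6.9 hours
Formula: T_allowed = 8 / 2^((L - 90) / 5)
Compute exponent: (88.3 - 90) / 5 = -0.34
Compute 2^(-0.34) = 0.790041
T_allowed = 8 / 0.790041 = 10.126057 hours
Dose = (T / T_allowed) * 100
Dose = (6.9 / 10.126057) * 100 = 68.14

68.14 %


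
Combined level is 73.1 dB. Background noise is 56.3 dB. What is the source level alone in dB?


Given values:
  L_total = 73.1 dB, L_bg = 56.3 dB
Formula: L_source = 10 * log10(10^(L_total/10) - 10^(L_bg/10))
Convert to linear:
  10^(73.1/10) = 20417379.4467
  10^(56.3/10) = 426579.5188
Difference: 20417379.4467 - 426579.5188 = 19990799.9279
L_source = 10 * log10(19990799.9279) = 73.01

73.01 dB


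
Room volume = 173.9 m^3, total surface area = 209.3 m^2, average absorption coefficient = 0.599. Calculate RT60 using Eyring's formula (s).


Given values:
  V = 173.9 m^3, S = 209.3 m^2, alpha = 0.599
Formula: RT60 = 0.161 * V / (-S * ln(1 - alpha))
Compute ln(1 - 0.599) = ln(0.401) = -0.913794
Denominator: -209.3 * -0.913794 = 191.2571
Numerator: 0.161 * 173.9 = 27.9979
RT60 = 27.9979 / 191.2571 = 0.146

0.146 s


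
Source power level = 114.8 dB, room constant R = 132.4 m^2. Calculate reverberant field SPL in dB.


Given values:
  Lw = 114.8 dB, R = 132.4 m^2
Formula: SPL = Lw + 10 * log10(4 / R)
Compute 4 / R = 4 / 132.4 = 0.030211
Compute 10 * log10(0.030211) = -15.1983
SPL = 114.8 + (-15.1983) = 99.6

99.6 dB


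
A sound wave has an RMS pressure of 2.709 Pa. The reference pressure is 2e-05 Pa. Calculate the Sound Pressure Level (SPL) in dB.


Given values:
  p = 2.709 Pa
  p_ref = 2e-05 Pa
Formula: SPL = 20 * log10(p / p_ref)
Compute ratio: p / p_ref = 2.709 / 2e-05 = 135450
Compute log10: log10(135450) = 5.131779
Multiply: SPL = 20 * 5.131779 = 102.64

102.64 dB


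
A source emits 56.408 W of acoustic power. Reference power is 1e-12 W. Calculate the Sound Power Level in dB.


Given values:
  W = 56.408 W
  W_ref = 1e-12 W
Formula: SWL = 10 * log10(W / W_ref)
Compute ratio: W / W_ref = 56408000000000
Compute log10: log10(56408000000000) = 13.751341
Multiply: SWL = 10 * 13.751341 = 137.51

137.51 dB


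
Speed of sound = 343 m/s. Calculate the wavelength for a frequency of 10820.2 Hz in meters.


Given values:
  c = 343 m/s, f = 10820.2 Hz
Formula: lambda = c / f
lambda = 343 / 10820.2
lambda = 0.0317

0.0317 m


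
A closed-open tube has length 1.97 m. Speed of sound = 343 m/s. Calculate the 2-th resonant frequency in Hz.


Given values:
  Tube type: closed-open, L = 1.97 m, c = 343 m/s, n = 2
Formula: f_n = (2n - 1) * c / (4 * L)
Compute 2n - 1 = 2*2 - 1 = 3
Compute 4 * L = 4 * 1.97 = 7.88
f = 3 * 343 / 7.88
f = 130.58

130.58 Hz


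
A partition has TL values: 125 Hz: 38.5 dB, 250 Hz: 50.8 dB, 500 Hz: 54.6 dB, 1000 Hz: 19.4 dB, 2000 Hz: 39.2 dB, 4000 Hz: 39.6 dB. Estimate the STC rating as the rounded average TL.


Given TL values at each frequency:
  125 Hz: 38.5 dB
  250 Hz: 50.8 dB
  500 Hz: 54.6 dB
  1000 Hz: 19.4 dB
  2000 Hz: 39.2 dB
  4000 Hz: 39.6 dB
Formula: STC ~ round(average of TL values)
Sum = 38.5 + 50.8 + 54.6 + 19.4 + 39.2 + 39.6 = 242.1
Average = 242.1 / 6 = 40.35
Rounded: 40

40


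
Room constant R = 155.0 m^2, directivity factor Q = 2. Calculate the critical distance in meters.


Given values:
  R = 155.0 m^2, Q = 2
Formula: d_c = 0.141 * sqrt(Q * R)
Compute Q * R = 2 * 155.0 = 310.0
Compute sqrt(310.0) = 17.6068
d_c = 0.141 * 17.6068 = 2.483

2.483 m


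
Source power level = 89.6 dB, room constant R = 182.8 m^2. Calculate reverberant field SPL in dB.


Given values:
  Lw = 89.6 dB, R = 182.8 m^2
Formula: SPL = Lw + 10 * log10(4 / R)
Compute 4 / R = 4 / 182.8 = 0.021882
Compute 10 * log10(0.021882) = -16.5991
SPL = 89.6 + (-16.5991) = 73.0

73.0 dB


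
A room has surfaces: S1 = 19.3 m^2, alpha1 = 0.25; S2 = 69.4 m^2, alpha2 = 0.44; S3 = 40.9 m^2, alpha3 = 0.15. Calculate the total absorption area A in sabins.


Given surfaces:
  Surface 1: 19.3 * 0.25 = 4.825
  Surface 2: 69.4 * 0.44 = 30.536
  Surface 3: 40.9 * 0.15 = 6.135
Formula: A = sum(Si * alpha_i)
A = 4.825 + 30.536 + 6.135
A = 41.5

41.5 sabins


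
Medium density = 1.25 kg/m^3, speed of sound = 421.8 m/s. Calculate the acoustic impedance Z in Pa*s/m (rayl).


Given values:
  rho = 1.25 kg/m^3
  c = 421.8 m/s
Formula: Z = rho * c
Z = 1.25 * 421.8
Z = 527.25

527.25 rayl


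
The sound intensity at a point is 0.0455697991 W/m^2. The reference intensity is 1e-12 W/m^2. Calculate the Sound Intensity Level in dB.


Given values:
  I = 0.0455697991 W/m^2
  I_ref = 1e-12 W/m^2
Formula: SIL = 10 * log10(I / I_ref)
Compute ratio: I / I_ref = 45569799100
Compute log10: log10(45569799100) = 10.658677
Multiply: SIL = 10 * 10.658677 = 106.59

106.59 dB


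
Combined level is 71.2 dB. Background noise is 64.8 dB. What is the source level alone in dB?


Given values:
  L_total = 71.2 dB, L_bg = 64.8 dB
Formula: L_source = 10 * log10(10^(L_total/10) - 10^(L_bg/10))
Convert to linear:
  10^(71.2/10) = 13182567.3856
  10^(64.8/10) = 3019951.7204
Difference: 13182567.3856 - 3019951.7204 = 10162615.6652
L_source = 10 * log10(10162615.6652) = 70.07

70.07 dB


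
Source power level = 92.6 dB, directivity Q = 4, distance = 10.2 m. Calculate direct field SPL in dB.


Given values:
  Lw = 92.6 dB, Q = 4, r = 10.2 m
Formula: SPL = Lw + 10 * log10(Q / (4 * pi * r^2))
Compute 4 * pi * r^2 = 4 * pi * 10.2^2 = 1307.4052
Compute Q / denom = 4 / 1307.4052 = 0.0030595
Compute 10 * log10(0.0030595) = -25.1435
SPL = 92.6 + (-25.1435) = 67.46

67.46 dB


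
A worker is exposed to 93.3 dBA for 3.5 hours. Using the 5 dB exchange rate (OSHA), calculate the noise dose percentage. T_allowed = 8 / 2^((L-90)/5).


Given values:
  L = 93.3 dBA, T = 3.5 hours
Formula: T_allowed = 8 / 2^((L - 90) / 5)
Compute exponent: (93.3 - 90) / 5 = 0.66
Compute 2^(0.66) = 1.580083
T_allowed = 8 / 1.580083 = 5.063025 hours
Dose = (T / T_allowed) * 100
Dose = (3.5 / 5.063025) * 100 = 69.13

69.13 %


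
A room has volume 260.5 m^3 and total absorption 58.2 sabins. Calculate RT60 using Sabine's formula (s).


Given values:
  V = 260.5 m^3
  A = 58.2 sabins
Formula: RT60 = 0.161 * V / A
Numerator: 0.161 * 260.5 = 41.9405
RT60 = 41.9405 / 58.2 = 0.721

0.721 s


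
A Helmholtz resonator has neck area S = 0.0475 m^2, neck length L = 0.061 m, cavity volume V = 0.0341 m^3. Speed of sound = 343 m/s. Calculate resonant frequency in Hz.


Given values:
  S = 0.0475 m^2, L = 0.061 m, V = 0.0341 m^3, c = 343 m/s
Formula: f = (c / (2*pi)) * sqrt(S / (V * L))
Compute V * L = 0.0341 * 0.061 = 0.0020801
Compute S / (V * L) = 0.0475 / 0.0020801 = 22.8354
Compute sqrt(22.8354) = 4.77864
Compute c / (2*pi) = 343 / 6.283185 = 54.590148
f = 54.590148 * 4.77864 = 260.87

260.87 Hz


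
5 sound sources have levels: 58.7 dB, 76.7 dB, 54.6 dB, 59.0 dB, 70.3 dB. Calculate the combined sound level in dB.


Formula: L_total = 10 * log10( sum(10^(Li/10)) )
  Source 1: 10^(58.7/10) = 741310.2413
  Source 2: 10^(76.7/10) = 46773514.1287
  Source 3: 10^(54.6/10) = 288403.1503
  Source 4: 10^(59.0/10) = 794328.2347
  Source 5: 10^(70.3/10) = 10715193.0524
Sum of linear values = 59312748.8074
L_total = 10 * log10(59312748.8074) = 77.73

77.73 dB


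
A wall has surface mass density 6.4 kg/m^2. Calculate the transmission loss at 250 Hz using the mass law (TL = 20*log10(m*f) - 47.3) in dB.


Given values:
  m = 6.4 kg/m^2, f = 250 Hz
Formula: TL = 20 * log10(m * f) - 47.3
Compute m * f = 6.4 * 250 = 1600.0
Compute log10(1600.0) = 3.20412
Compute 20 * 3.20412 = 64.0824
TL = 64.0824 - 47.3 = 16.78

16.78 dB


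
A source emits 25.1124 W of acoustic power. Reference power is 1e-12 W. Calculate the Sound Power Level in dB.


Given values:
  W = 25.1124 W
  W_ref = 1e-12 W
Formula: SWL = 10 * log10(W / W_ref)
Compute ratio: W / W_ref = 25112400000000
Compute log10: log10(25112400000000) = 13.399888
Multiply: SWL = 10 * 13.399888 = 134.0

134.0 dB


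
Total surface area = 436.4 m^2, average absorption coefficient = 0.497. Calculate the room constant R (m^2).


Given values:
  S = 436.4 m^2, alpha = 0.497
Formula: R = S * alpha / (1 - alpha)
Numerator: 436.4 * 0.497 = 216.8908
Denominator: 1 - 0.497 = 0.503
R = 216.8908 / 0.503 = 431.19

431.19 m^2


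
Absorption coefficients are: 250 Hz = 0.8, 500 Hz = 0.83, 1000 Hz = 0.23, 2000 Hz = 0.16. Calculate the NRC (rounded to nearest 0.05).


Given values:
  a_250 = 0.8, a_500 = 0.83
  a_1000 = 0.23, a_2000 = 0.16
Formula: NRC = (a250 + a500 + a1000 + a2000) / 4
Sum = 0.8 + 0.83 + 0.23 + 0.16 = 2.02
NRC = 2.02 / 4 = 0.505
Rounded to nearest 0.05: 0.5

0.5


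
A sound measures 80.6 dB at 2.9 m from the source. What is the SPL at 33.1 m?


Given values:
  SPL1 = 80.6 dB, r1 = 2.9 m, r2 = 33.1 m
Formula: SPL2 = SPL1 - 20 * log10(r2 / r1)
Compute ratio: r2 / r1 = 33.1 / 2.9 = 11.4138
Compute log10: log10(11.4138) = 1.05743
Compute drop: 20 * 1.05743 = 21.1486
SPL2 = 80.6 - 21.1486 = 59.45

59.45 dB


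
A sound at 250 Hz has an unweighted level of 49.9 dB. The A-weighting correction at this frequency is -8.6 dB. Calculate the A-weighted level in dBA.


Given values:
  SPL = 49.9 dB
  A-weighting at 250 Hz = -8.6 dB
Formula: L_A = SPL + A_weight
L_A = 49.9 + (-8.6)
L_A = 41.3

41.3 dBA


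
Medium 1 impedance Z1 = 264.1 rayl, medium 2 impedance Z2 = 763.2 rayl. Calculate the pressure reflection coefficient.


Given values:
  Z1 = 264.1 rayl, Z2 = 763.2 rayl
Formula: R = (Z2 - Z1) / (Z2 + Z1)
Numerator: Z2 - Z1 = 763.2 - 264.1 = 499.1
Denominator: Z2 + Z1 = 763.2 + 264.1 = 1027.3
R = 499.1 / 1027.3 = 0.4858

0.4858


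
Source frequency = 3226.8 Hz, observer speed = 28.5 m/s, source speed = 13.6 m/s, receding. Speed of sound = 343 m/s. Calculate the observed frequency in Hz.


Given values:
  f_s = 3226.8 Hz, v_o = 28.5 m/s, v_s = 13.6 m/s
  Direction: receding
Formula: f_o = f_s * (c - v_o) / (c + v_s)
Numerator: c - v_o = 343 - 28.5 = 314.5
Denominator: c + v_s = 343 + 13.6 = 356.6
f_o = 3226.8 * 314.5 / 356.6 = 2845.85

2845.85 Hz


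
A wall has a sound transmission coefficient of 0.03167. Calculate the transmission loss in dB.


Given values:
  tau = 0.03167
Formula: TL = 10 * log10(1 / tau)
Compute 1 / tau = 1 / 0.03167 = 31.5756
Compute log10(31.5756) = 1.499352
TL = 10 * 1.499352 = 14.99

14.99 dB


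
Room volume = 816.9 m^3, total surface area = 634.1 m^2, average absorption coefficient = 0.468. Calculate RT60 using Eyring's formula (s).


Given values:
  V = 816.9 m^3, S = 634.1 m^2, alpha = 0.468
Formula: RT60 = 0.161 * V / (-S * ln(1 - alpha))
Compute ln(1 - 0.468) = ln(0.532) = -0.631112
Denominator: -634.1 * -0.631112 = 400.1881
Numerator: 0.161 * 816.9 = 131.5209
RT60 = 131.5209 / 400.1881 = 0.329

0.329 s


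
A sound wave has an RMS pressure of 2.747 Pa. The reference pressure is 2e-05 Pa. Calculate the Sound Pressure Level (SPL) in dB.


Given values:
  p = 2.747 Pa
  p_ref = 2e-05 Pa
Formula: SPL = 20 * log10(p / p_ref)
Compute ratio: p / p_ref = 2.747 / 2e-05 = 137350
Compute log10: log10(137350) = 5.137829
Multiply: SPL = 20 * 5.137829 = 102.76

102.76 dB


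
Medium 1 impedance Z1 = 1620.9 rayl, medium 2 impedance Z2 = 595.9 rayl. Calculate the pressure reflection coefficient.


Given values:
  Z1 = 1620.9 rayl, Z2 = 595.9 rayl
Formula: R = (Z2 - Z1) / (Z2 + Z1)
Numerator: Z2 - Z1 = 595.9 - 1620.9 = -1025.0
Denominator: Z2 + Z1 = 595.9 + 1620.9 = 2216.8
R = -1025.0 / 2216.8 = -0.4624

-0.4624


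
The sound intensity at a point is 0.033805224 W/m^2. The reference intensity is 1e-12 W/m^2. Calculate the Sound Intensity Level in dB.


Given values:
  I = 0.033805224 W/m^2
  I_ref = 1e-12 W/m^2
Formula: SIL = 10 * log10(I / I_ref)
Compute ratio: I / I_ref = 33805224000
Compute log10: log10(33805224000) = 10.528984
Multiply: SIL = 10 * 10.528984 = 105.29

105.29 dB


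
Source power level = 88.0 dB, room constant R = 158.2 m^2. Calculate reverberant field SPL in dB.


Given values:
  Lw = 88.0 dB, R = 158.2 m^2
Formula: SPL = Lw + 10 * log10(4 / R)
Compute 4 / R = 4 / 158.2 = 0.025284
Compute 10 * log10(0.025284) = -15.9715
SPL = 88.0 + (-15.9715) = 72.03

72.03 dB


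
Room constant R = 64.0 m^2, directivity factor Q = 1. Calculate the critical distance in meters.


Given values:
  R = 64.0 m^2, Q = 1
Formula: d_c = 0.141 * sqrt(Q * R)
Compute Q * R = 1 * 64.0 = 64.0
Compute sqrt(64.0) = 8.0
d_c = 0.141 * 8.0 = 1.128

1.128 m


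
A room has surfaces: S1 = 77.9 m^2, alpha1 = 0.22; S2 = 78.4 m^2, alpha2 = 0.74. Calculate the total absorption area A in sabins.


Given surfaces:
  Surface 1: 77.9 * 0.22 = 17.138
  Surface 2: 78.4 * 0.74 = 58.016
Formula: A = sum(Si * alpha_i)
A = 17.138 + 58.016
A = 75.15

75.15 sabins


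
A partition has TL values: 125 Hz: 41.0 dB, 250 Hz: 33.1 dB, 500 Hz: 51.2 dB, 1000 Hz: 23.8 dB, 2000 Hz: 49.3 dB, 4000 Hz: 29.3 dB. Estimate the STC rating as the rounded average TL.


Given TL values at each frequency:
  125 Hz: 41.0 dB
  250 Hz: 33.1 dB
  500 Hz: 51.2 dB
  1000 Hz: 23.8 dB
  2000 Hz: 49.3 dB
  4000 Hz: 29.3 dB
Formula: STC ~ round(average of TL values)
Sum = 41.0 + 33.1 + 51.2 + 23.8 + 49.3 + 29.3 = 227.7
Average = 227.7 / 6 = 37.95
Rounded: 38

38


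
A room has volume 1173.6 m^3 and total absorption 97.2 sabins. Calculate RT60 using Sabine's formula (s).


Given values:
  V = 1173.6 m^3
  A = 97.2 sabins
Formula: RT60 = 0.161 * V / A
Numerator: 0.161 * 1173.6 = 188.9496
RT60 = 188.9496 / 97.2 = 1.944

1.944 s


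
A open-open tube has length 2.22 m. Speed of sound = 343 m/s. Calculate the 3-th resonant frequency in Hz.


Given values:
  Tube type: open-open, L = 2.22 m, c = 343 m/s, n = 3
Formula: f_n = n * c / (2 * L)
Compute 2 * L = 2 * 2.22 = 4.44
f = 3 * 343 / 4.44
f = 231.76

231.76 Hz


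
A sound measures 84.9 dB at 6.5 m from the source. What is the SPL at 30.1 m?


Given values:
  SPL1 = 84.9 dB, r1 = 6.5 m, r2 = 30.1 m
Formula: SPL2 = SPL1 - 20 * log10(r2 / r1)
Compute ratio: r2 / r1 = 30.1 / 6.5 = 4.6308
Compute log10: log10(4.6308) = 0.665656
Compute drop: 20 * 0.665656 = 13.3131
SPL2 = 84.9 - 13.3131 = 71.59

71.59 dB


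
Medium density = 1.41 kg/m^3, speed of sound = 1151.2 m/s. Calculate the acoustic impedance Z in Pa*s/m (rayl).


Given values:
  rho = 1.41 kg/m^3
  c = 1151.2 m/s
Formula: Z = rho * c
Z = 1.41 * 1151.2
Z = 1623.19

1623.19 rayl


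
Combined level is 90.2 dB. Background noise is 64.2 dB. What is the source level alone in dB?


Given values:
  L_total = 90.2 dB, L_bg = 64.2 dB
Formula: L_source = 10 * log10(10^(L_total/10) - 10^(L_bg/10))
Convert to linear:
  10^(90.2/10) = 1047128548.0509
  10^(64.2/10) = 2630267.9919
Difference: 1047128548.0509 - 2630267.9919 = 1044498280.059
L_source = 10 * log10(1044498280.059) = 90.19

90.19 dB


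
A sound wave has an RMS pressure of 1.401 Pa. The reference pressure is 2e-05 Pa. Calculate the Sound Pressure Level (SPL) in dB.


Given values:
  p = 1.401 Pa
  p_ref = 2e-05 Pa
Formula: SPL = 20 * log10(p / p_ref)
Compute ratio: p / p_ref = 1.401 / 2e-05 = 70050
Compute log10: log10(70050) = 4.845408
Multiply: SPL = 20 * 4.845408 = 96.91

96.91 dB


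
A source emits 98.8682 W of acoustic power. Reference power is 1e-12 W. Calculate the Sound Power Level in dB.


Given values:
  W = 98.8682 W
  W_ref = 1e-12 W
Formula: SWL = 10 * log10(W / W_ref)
Compute ratio: W / W_ref = 98868200000000
Compute log10: log10(98868200000000) = 13.995057
Multiply: SWL = 10 * 13.995057 = 139.95

139.95 dB


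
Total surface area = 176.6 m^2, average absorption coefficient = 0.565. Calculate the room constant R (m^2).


Given values:
  S = 176.6 m^2, alpha = 0.565
Formula: R = S * alpha / (1 - alpha)
Numerator: 176.6 * 0.565 = 99.779
Denominator: 1 - 0.565 = 0.435
R = 99.779 / 0.435 = 229.38

229.38 m^2


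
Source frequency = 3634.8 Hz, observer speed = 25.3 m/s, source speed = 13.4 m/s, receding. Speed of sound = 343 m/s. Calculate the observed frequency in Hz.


Given values:
  f_s = 3634.8 Hz, v_o = 25.3 m/s, v_s = 13.4 m/s
  Direction: receding
Formula: f_o = f_s * (c - v_o) / (c + v_s)
Numerator: c - v_o = 343 - 25.3 = 317.7
Denominator: c + v_s = 343 + 13.4 = 356.4
f_o = 3634.8 * 317.7 / 356.4 = 3240.11

3240.11 Hz


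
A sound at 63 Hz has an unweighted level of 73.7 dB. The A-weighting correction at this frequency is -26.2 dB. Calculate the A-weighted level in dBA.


Given values:
  SPL = 73.7 dB
  A-weighting at 63 Hz = -26.2 dB
Formula: L_A = SPL + A_weight
L_A = 73.7 + (-26.2)
L_A = 47.5

47.5 dBA


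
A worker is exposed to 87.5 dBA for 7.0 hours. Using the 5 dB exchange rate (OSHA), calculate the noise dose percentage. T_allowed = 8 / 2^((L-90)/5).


Given values:
  L = 87.5 dBA, T = 7.0 hours
Formula: T_allowed = 8 / 2^((L - 90) / 5)
Compute exponent: (87.5 - 90) / 5 = -0.5
Compute 2^(-0.5) = 0.707107
T_allowed = 8 / 0.707107 = 11.313705 hours
Dose = (T / T_allowed) * 100
Dose = (7.0 / 11.313705) * 100 = 61.87

61.87 %


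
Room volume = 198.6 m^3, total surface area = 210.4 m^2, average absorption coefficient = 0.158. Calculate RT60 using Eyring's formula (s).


Given values:
  V = 198.6 m^3, S = 210.4 m^2, alpha = 0.158
Formula: RT60 = 0.161 * V / (-S * ln(1 - alpha))
Compute ln(1 - 0.158) = ln(0.842) = -0.171975
Denominator: -210.4 * -0.171975 = 36.1835
Numerator: 0.161 * 198.6 = 31.9746
RT60 = 31.9746 / 36.1835 = 0.884

0.884 s


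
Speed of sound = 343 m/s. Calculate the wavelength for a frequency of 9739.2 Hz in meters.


Given values:
  c = 343 m/s, f = 9739.2 Hz
Formula: lambda = c / f
lambda = 343 / 9739.2
lambda = 0.0352

0.0352 m


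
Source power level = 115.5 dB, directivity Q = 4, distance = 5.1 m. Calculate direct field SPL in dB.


Given values:
  Lw = 115.5 dB, Q = 4, r = 5.1 m
Formula: SPL = Lw + 10 * log10(Q / (4 * pi * r^2))
Compute 4 * pi * r^2 = 4 * pi * 5.1^2 = 326.8513
Compute Q / denom = 4 / 326.8513 = 0.01223798
Compute 10 * log10(0.01223798) = -19.1229
SPL = 115.5 + (-19.1229) = 96.38

96.38 dB


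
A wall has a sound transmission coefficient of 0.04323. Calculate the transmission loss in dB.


Given values:
  tau = 0.04323
Formula: TL = 10 * log10(1 / tau)
Compute 1 / tau = 1 / 0.04323 = 23.1321
Compute log10(23.1321) = 1.364215
TL = 10 * 1.364215 = 13.64

13.64 dB


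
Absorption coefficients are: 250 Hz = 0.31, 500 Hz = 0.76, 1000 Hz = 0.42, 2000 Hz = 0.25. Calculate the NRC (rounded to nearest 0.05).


Given values:
  a_250 = 0.31, a_500 = 0.76
  a_1000 = 0.42, a_2000 = 0.25
Formula: NRC = (a250 + a500 + a1000 + a2000) / 4
Sum = 0.31 + 0.76 + 0.42 + 0.25 = 1.74
NRC = 1.74 / 4 = 0.435
Rounded to nearest 0.05: 0.45

0.45


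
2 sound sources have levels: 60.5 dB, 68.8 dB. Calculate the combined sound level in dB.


Formula: L_total = 10 * log10( sum(10^(Li/10)) )
  Source 1: 10^(60.5/10) = 1122018.4543
  Source 2: 10^(68.8/10) = 7585775.7503
Sum of linear values = 8707794.2046
L_total = 10 * log10(8707794.2046) = 69.4

69.4 dB


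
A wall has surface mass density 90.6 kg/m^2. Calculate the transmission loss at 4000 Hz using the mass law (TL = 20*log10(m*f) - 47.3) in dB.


Given values:
  m = 90.6 kg/m^2, f = 4000 Hz
Formula: TL = 20 * log10(m * f) - 47.3
Compute m * f = 90.6 * 4000 = 362400.0
Compute log10(362400.0) = 5.559188
Compute 20 * 5.559188 = 111.1838
TL = 111.1838 - 47.3 = 63.88

63.88 dB


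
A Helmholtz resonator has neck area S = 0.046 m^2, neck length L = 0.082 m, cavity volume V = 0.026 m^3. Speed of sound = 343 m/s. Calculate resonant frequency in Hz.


Given values:
  S = 0.046 m^2, L = 0.082 m, V = 0.026 m^3, c = 343 m/s
Formula: f = (c / (2*pi)) * sqrt(S / (V * L))
Compute V * L = 0.026 * 0.082 = 0.002132
Compute S / (V * L) = 0.046 / 0.002132 = 21.576
Compute sqrt(21.576) = 4.644997
Compute c / (2*pi) = 343 / 6.283185 = 54.590148
f = 54.590148 * 4.644997 = 253.57

253.57 Hz
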